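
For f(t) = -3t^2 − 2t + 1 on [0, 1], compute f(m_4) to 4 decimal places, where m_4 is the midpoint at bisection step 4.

0.0820

m = 0.5, f(m) = -0.75 (−); new bracket [0, 0.5]
m = 0.25, f(m) = 0.3125 (+); new bracket [0.25, 0.5]
m = 0.375, f(m) = -0.171875 (−); new bracket [0.25, 0.375]
m = 0.3125, f(m) = 0.082 (+); new bracket [0.3125, 0.375]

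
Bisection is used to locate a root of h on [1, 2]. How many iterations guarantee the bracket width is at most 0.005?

8

Width after n steps is 1/2^n. Need 2^n ≥ 1/0.005 = 200.
2^7 = 128 < 200 ≤ 2^8 = 256, so n = 8.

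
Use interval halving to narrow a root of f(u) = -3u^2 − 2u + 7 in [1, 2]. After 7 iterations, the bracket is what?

[1.2265625, 1.234375]

u = 1.5 gives f = -2.75, negative; keep [1, 1.5]
u = 1.25 gives f = -0.1875, negative; keep [1, 1.25]
u = 1.125 gives f = 0.953125, positive; keep [1.125, 1.25]
u = 1.1875 gives f = 0.3945, positive; keep [1.1875, 1.25]
u = 1.21875 gives f = 0.1064, positive; keep [1.21875, 1.25]
u = 1.234375 gives f = -0.0398, negative; keep [1.21875, 1.234375]
u = 1.2265625 gives f = 0.0335, positive; keep [1.2265625, 1.234375]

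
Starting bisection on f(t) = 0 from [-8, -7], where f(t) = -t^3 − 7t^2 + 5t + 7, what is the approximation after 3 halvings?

-7.625

t = -7.5 gives f = -2.375, negative; keep [-8, -7.5]
t = -7.75 gives f = 13.296875, positive; keep [-7.75, -7.5]
t = -7.625 gives f = 5.212891, positive; keep [-7.625, -7.5]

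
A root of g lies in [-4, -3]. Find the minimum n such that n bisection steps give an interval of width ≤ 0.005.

Width after n steps is 1/2^n. Need 2^n ≥ 1/0.005 = 200.
2^7 = 128 < 200 ≤ 2^8 = 256, so n = 8.

8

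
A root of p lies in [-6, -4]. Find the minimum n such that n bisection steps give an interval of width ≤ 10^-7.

25

Width after n steps is 2/2^n. Need 2^n ≥ 2/10^-7 = 20000000.
2^24 = 16777216 < 20000000 ≤ 2^25 = 33554432, so n = 25.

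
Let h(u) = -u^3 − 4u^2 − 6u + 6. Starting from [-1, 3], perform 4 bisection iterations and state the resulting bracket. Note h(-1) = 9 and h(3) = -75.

[0.5, 0.75]

m = 1, h(m) = -5 (−); new bracket [-1, 1]
m = 0, h(m) = 6 (+); new bracket [0, 1]
m = 0.5, h(m) = 1.875 (+); new bracket [0.5, 1]
m = 0.75, h(m) = -1.1719 (−); new bracket [0.5, 0.75]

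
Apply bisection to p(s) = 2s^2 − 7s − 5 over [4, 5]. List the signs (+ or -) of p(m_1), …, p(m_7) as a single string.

midpoint 4.5: p = 4 > 0 → [4, 4.5]
midpoint 4.25: p = 1.375 > 0 → [4, 4.25]
midpoint 4.125: p = 0.15625 > 0 → [4, 4.125]
midpoint 4.0625: p = -0.4297 < 0 → [4.0625, 4.125]
midpoint 4.09375: p = -0.1387 < 0 → [4.09375, 4.125]
midpoint 4.109375: p = 0.0083 > 0 → [4.09375, 4.109375]
midpoint 4.1015625: p = -0.0653 < 0 → [4.1015625, 4.109375]

+++--+-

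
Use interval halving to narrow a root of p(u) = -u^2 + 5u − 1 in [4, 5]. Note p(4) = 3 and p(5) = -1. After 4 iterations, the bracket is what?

[4.75, 4.8125]

m = 4.5, p(m) = 1.25 (+); new bracket [4.5, 5]
m = 4.75, p(m) = 0.1875 (+); new bracket [4.75, 5]
m = 4.875, p(m) = -0.390625 (−); new bracket [4.75, 4.875]
m = 4.8125, p(m) = -0.0977 (−); new bracket [4.75, 4.8125]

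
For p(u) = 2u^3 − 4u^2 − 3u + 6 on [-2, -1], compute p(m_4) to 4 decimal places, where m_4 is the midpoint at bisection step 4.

0.5728

midpoint -1.5: p = -5.25 < 0 → [-1.5, -1]
midpoint -1.25: p = -0.40625 < 0 → [-1.25, -1]
midpoint -1.125: p = 1.464844 > 0 → [-1.25, -1.125]
midpoint -1.1875: p = 0.5728 > 0 → [-1.25, -1.1875]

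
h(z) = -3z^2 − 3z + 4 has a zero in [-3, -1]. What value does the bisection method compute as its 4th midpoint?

midpoint -2: h = -2 < 0 → [-2, -1]
midpoint -1.5: h = 1.75 > 0 → [-2, -1.5]
midpoint -1.75: h = 0.0625 > 0 → [-2, -1.75]
midpoint -1.875: h = -0.9219 < 0 → [-1.875, -1.75]

-1.875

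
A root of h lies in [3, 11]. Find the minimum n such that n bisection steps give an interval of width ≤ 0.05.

Width after n steps is 8/2^n. Need 2^n ≥ 8/0.05 = 160.
2^7 = 128 < 160 ≤ 2^8 = 256, so n = 8.

8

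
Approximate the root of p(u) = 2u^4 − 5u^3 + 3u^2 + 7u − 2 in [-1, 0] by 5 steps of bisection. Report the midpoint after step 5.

m = -0.5, p(m) = -4 (−); new bracket [-1, -0.5]
m = -0.75, p(m) = -2.820312 (−); new bracket [-1, -0.75]
m = -0.875, p(m) = -1.306152 (−); new bracket [-1, -0.875]
m = -0.9375, p(m) = -0.261 (−); new bracket [-1, -0.9375]
m = -0.96875, p(m) = 0.3414 (+); new bracket [-0.96875, -0.9375]

-0.96875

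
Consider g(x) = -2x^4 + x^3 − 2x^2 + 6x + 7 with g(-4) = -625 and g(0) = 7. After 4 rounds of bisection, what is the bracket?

[-1, -0.75]

g(-2) = -53 < 0, so the root lies in [-2, 0]
g(-1) = -4 < 0, so the root lies in [-1, 0]
g(-0.5) = 3.25 > 0, so the root lies in [-1, -0.5]
g(-0.75) = 0.3203 > 0, so the root lies in [-1, -0.75]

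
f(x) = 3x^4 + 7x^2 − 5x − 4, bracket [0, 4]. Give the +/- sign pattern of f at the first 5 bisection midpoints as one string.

m = 2, f(m) = 62 (+); new bracket [0, 2]
m = 1, f(m) = 1 (+); new bracket [0, 1]
m = 0.5, f(m) = -4.5625 (−); new bracket [0.5, 1]
m = 0.75, f(m) = -2.8633 (−); new bracket [0.75, 1]
m = 0.875, f(m) = -1.2571 (−); new bracket [0.875, 1]

++---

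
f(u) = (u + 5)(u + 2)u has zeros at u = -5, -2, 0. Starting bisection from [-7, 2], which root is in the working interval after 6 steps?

u = -2.5 gives f = 3.125, positive; keep [-7, -2.5]
u = -4.75 gives f = 3.265625, positive; keep [-7, -4.75]
u = -5.875 gives f = -19.919922, negative; keep [-5.875, -4.75]
u = -5.3125 gives f = -5.4993, negative; keep [-5.3125, -4.75]
u = -5.03125 gives f = -0.4766, negative; keep [-5.03125, -4.75]
u = -4.890625 gives f = 1.5462, positive; keep [-5.03125, -4.890625]

-5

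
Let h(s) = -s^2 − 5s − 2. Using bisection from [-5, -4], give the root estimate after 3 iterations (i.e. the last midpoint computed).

-4.625

m = -4.5, h(m) = 0.25 (+); new bracket [-5, -4.5]
m = -4.75, h(m) = -0.8125 (−); new bracket [-4.75, -4.5]
m = -4.625, h(m) = -0.265625 (−); new bracket [-4.625, -4.5]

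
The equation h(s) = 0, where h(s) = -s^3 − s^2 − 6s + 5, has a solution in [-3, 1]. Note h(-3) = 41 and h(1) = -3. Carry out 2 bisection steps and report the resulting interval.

[0, 1]

midpoint -1: h = 11 > 0 → [-1, 1]
midpoint 0: h = 5 > 0 → [0, 1]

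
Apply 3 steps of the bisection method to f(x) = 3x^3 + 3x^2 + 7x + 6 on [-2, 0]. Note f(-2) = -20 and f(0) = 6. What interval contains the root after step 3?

f(-1) = -1 < 0, so the root lies in [-1, 0]
f(-0.5) = 2.875 > 0, so the root lies in [-1, -0.5]
f(-0.75) = 1.171875 > 0, so the root lies in [-1, -0.75]

[-1, -0.75]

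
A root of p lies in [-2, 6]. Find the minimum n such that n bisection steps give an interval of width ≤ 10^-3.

Width after n steps is 8/2^n. Need 2^n ≥ 8/10^-3 = 8000.
2^12 = 4096 < 8000 ≤ 2^13 = 8192, so n = 13.

13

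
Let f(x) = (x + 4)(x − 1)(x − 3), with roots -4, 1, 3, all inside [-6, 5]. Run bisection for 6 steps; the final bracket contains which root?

f(-0.5) = 18.375 > 0, so the root lies in [-6, -0.5]
f(-3.25) = 19.921875 > 0, so the root lies in [-6, -3.25]
f(-4.625) = -26.806641 < 0, so the root lies in [-4.625, -3.25]
f(-3.9375) = 2.1409 > 0, so the root lies in [-4.625, -3.9375]
f(-4.28125) = -10.8152 < 0, so the root lies in [-4.28125, -3.9375]
f(-4.109375) = -3.973 < 0, so the root lies in [-4.109375, -3.9375]

-4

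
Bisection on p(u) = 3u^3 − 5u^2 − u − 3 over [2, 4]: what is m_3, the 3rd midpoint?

2.25

p(3) = 30 > 0, so the root lies in [2, 3]
p(2.5) = 10.125 > 0, so the root lies in [2, 2.5]
p(2.25) = 3.609375 > 0, so the root lies in [2, 2.25]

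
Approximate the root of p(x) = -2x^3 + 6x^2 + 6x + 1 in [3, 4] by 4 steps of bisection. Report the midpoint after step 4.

m = 3.5, p(m) = 9.75 (+); new bracket [3.5, 4]
m = 3.75, p(m) = 2.40625 (+); new bracket [3.75, 4]
m = 3.875, p(m) = -2.027344 (−); new bracket [3.75, 3.875]
m = 3.8125, p(m) = 0.2554 (+); new bracket [3.8125, 3.875]

3.8125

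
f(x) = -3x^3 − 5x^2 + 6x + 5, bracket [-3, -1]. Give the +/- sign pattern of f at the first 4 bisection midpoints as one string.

-++-

m = -2, f(m) = -3 (−); new bracket [-3, -2]
m = -2.5, f(m) = 5.625 (+); new bracket [-2.5, -2]
m = -2.25, f(m) = 0.359375 (+); new bracket [-2.25, -2]
m = -2.125, f(m) = -1.541 (−); new bracket [-2.25, -2.125]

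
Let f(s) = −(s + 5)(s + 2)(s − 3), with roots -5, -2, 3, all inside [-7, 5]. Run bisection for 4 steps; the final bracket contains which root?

midpoint -1: f = 16 > 0 → [-1, 5]
midpoint 2: f = 28 > 0 → [2, 5]
midpoint 3.5: f = -23.375 < 0 → [2, 3.5]
midpoint 2.75: f = 9.2031 > 0 → [2.75, 3.5]

3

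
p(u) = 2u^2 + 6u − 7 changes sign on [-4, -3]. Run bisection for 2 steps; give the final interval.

p(-3.5) = -3.5 < 0, so the root lies in [-4, -3.5]
p(-3.75) = -1.375 < 0, so the root lies in [-4, -3.75]

[-4, -3.75]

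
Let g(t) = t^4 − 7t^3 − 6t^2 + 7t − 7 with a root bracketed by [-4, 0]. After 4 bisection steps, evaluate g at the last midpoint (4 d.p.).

9.2695

m = -2, g(m) = 27 (+); new bracket [-2, 0]
m = -1, g(m) = -12 (−); new bracket [-2, -1]
m = -1.5, g(m) = -2.3125 (−); new bracket [-2, -1.5]
m = -1.75, g(m) = 9.2695 (+); new bracket [-1.75, -1.5]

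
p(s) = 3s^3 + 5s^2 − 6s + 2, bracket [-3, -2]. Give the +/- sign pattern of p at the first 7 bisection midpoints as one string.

m = -2.5, p(m) = 1.375 (+); new bracket [-3, -2.5]
m = -2.75, p(m) = -6.078125 (−); new bracket [-2.75, -2.5]
m = -2.625, p(m) = -2.060547 (−); new bracket [-2.625, -2.5]
m = -2.5625, p(m) = -0.2722 (−); new bracket [-2.5625, -2.5]
m = -2.53125, p(m) = 0.5688 (+); new bracket [-2.5625, -2.53125]
m = -2.546875, p(m) = 0.1526 (+); new bracket [-2.5625, -2.546875]
m = -2.5546875, p(m) = -0.0587 (−); new bracket [-2.5546875, -2.546875]

+---++-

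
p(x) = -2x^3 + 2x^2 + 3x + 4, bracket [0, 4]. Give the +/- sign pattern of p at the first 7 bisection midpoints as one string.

+---+--

m = 2, p(m) = 2 (+); new bracket [2, 4]
m = 3, p(m) = -23 (−); new bracket [2, 3]
m = 2.5, p(m) = -7.25 (−); new bracket [2, 2.5]
m = 2.25, p(m) = -1.9062 (−); new bracket [2, 2.25]
m = 2.125, p(m) = 0.2148 (+); new bracket [2.125, 2.25]
m = 2.1875, p(m) = -0.8022 (−); new bracket [2.125, 2.1875]
m = 2.15625, p(m) = -0.283 (−); new bracket [2.125, 2.15625]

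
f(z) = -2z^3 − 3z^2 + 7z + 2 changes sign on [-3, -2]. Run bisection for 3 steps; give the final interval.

midpoint -2.5: f = -3 < 0 → [-3, -2.5]
midpoint -2.75: f = 1.65625 > 0 → [-2.75, -2.5]
midpoint -2.625: f = -0.871094 < 0 → [-2.75, -2.625]

[-2.75, -2.625]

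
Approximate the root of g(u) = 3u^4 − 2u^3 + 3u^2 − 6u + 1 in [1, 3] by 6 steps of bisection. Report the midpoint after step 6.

1.09375

u = 2 gives g = 33, positive; keep [1, 2]
u = 1.5 gives g = 7.1875, positive; keep [1, 1.5]
u = 1.25 gives g = 1.605469, positive; keep [1, 1.25]
u = 1.125 gives g = 0.0046, positive; keep [1, 1.125]
u = 1.0625 gives g = -0.5639, negative; keep [1.0625, 1.125]
u = 1.09375 gives g = -0.2972, negative; keep [1.09375, 1.125]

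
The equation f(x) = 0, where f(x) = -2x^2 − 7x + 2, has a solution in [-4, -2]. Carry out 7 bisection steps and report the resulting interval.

x = -3 gives f = 5, positive; keep [-4, -3]
x = -3.5 gives f = 2, positive; keep [-4, -3.5]
x = -3.75 gives f = 0.125, positive; keep [-4, -3.75]
x = -3.875 gives f = -0.9062, negative; keep [-3.875, -3.75]
x = -3.8125 gives f = -0.3828, negative; keep [-3.8125, -3.75]
x = -3.78125 gives f = -0.127, negative; keep [-3.78125, -3.75]
x = -3.765625 gives f = -0.0005, negative; keep [-3.765625, -3.75]

[-3.765625, -3.75]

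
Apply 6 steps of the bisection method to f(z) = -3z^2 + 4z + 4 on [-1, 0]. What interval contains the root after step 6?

m = -0.5, f(m) = 1.25 (+); new bracket [-1, -0.5]
m = -0.75, f(m) = -0.6875 (−); new bracket [-0.75, -0.5]
m = -0.625, f(m) = 0.328125 (+); new bracket [-0.75, -0.625]
m = -0.6875, f(m) = -0.168 (−); new bracket [-0.6875, -0.625]
m = -0.65625, f(m) = 0.083 (+); new bracket [-0.6875, -0.65625]
m = -0.671875, f(m) = -0.0417 (−); new bracket [-0.671875, -0.65625]

[-0.671875, -0.65625]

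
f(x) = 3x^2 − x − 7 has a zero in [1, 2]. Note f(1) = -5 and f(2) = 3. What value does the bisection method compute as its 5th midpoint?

1.71875

m = 1.5, f(m) = -1.75 (−); new bracket [1.5, 2]
m = 1.75, f(m) = 0.4375 (+); new bracket [1.5, 1.75]
m = 1.625, f(m) = -0.703125 (−); new bracket [1.625, 1.75]
m = 1.6875, f(m) = -0.1445 (−); new bracket [1.6875, 1.75]
m = 1.71875, f(m) = 0.1436 (+); new bracket [1.6875, 1.71875]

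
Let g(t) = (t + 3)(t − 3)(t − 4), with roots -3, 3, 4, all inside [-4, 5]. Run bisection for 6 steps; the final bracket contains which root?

-3

t = 0.5 gives g = 30.625, positive; keep [-4, 0.5]
t = -1.75 gives g = 34.140625, positive; keep [-4, -1.75]
t = -2.875 gives g = 5.048828, positive; keep [-4, -2.875]
t = -3.4375 gives g = -20.947, negative; keep [-3.4375, -2.875]
t = -3.15625 gives g = -6.8837, negative; keep [-3.15625, -2.875]
t = -3.015625 gives g = -0.6594, negative; keep [-3.015625, -2.875]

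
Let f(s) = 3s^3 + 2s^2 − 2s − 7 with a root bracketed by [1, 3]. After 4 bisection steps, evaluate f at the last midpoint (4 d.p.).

1.8301

f(2) = 21 > 0, so the root lies in [1, 2]
f(1.5) = 4.625 > 0, so the root lies in [1, 1.5]
f(1.25) = -0.515625 < 0, so the root lies in [1.25, 1.5]
f(1.375) = 1.8301 > 0, so the root lies in [1.25, 1.375]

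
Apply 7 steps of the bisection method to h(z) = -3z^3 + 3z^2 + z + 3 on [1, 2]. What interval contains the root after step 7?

z = 1.5 gives h = 1.125, positive; keep [1.5, 2]
z = 1.75 gives h = -2.140625, negative; keep [1.5, 1.75]
z = 1.625 gives h = -0.326172, negative; keep [1.5, 1.625]
z = 1.5625 gives h = 0.4426, positive; keep [1.5625, 1.625]
z = 1.59375 gives h = 0.0693, positive; keep [1.59375, 1.625]
z = 1.609375 gives h = -0.1256, negative; keep [1.59375, 1.609375]
z = 1.6015625 gives h = -0.0275, negative; keep [1.59375, 1.6015625]

[1.59375, 1.6015625]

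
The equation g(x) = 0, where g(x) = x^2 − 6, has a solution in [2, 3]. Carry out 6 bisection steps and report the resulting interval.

midpoint 2.5: g = 0.25 > 0 → [2, 2.5]
midpoint 2.25: g = -0.9375 < 0 → [2.25, 2.5]
midpoint 2.375: g = -0.359375 < 0 → [2.375, 2.5]
midpoint 2.4375: g = -0.0586 < 0 → [2.4375, 2.5]
midpoint 2.46875: g = 0.0947 > 0 → [2.4375, 2.46875]
midpoint 2.453125: g = 0.0178 > 0 → [2.4375, 2.453125]

[2.4375, 2.453125]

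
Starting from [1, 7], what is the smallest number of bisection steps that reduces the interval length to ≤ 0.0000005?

24

Width after n steps is 6/2^n. Need 2^n ≥ 6/0.0000005 = 12000000.
2^23 = 8388608 < 12000000 ≤ 2^24 = 16777216, so n = 24.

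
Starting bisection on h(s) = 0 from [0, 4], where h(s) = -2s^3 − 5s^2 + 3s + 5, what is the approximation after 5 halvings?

h(2) = -25 < 0, so the root lies in [0, 2]
h(1) = 1 > 0, so the root lies in [1, 2]
h(1.5) = -8.5 < 0, so the root lies in [1, 1.5]
h(1.25) = -2.9688 < 0, so the root lies in [1, 1.25]
h(1.125) = -0.8008 < 0, so the root lies in [1, 1.125]

1.125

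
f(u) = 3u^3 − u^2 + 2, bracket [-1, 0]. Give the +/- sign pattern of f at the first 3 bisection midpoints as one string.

f(-0.5) = 1.375 > 0, so the root lies in [-1, -0.5]
f(-0.75) = 0.171875 > 0, so the root lies in [-1, -0.75]
f(-0.875) = -0.775391 < 0, so the root lies in [-0.875, -0.75]

++-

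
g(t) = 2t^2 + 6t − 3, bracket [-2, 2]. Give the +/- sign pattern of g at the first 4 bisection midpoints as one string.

-++-

m = 0, g(m) = -3 (−); new bracket [0, 2]
m = 1, g(m) = 5 (+); new bracket [0, 1]
m = 0.5, g(m) = 0.5 (+); new bracket [0, 0.5]
m = 0.25, g(m) = -1.375 (−); new bracket [0.25, 0.5]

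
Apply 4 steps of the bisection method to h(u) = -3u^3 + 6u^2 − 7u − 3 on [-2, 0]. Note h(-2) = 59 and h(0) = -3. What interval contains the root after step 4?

h(-1) = 13 > 0, so the root lies in [-1, 0]
h(-0.5) = 2.375 > 0, so the root lies in [-0.5, 0]
h(-0.25) = -0.828125 < 0, so the root lies in [-0.5, -0.25]
h(-0.375) = 0.627 > 0, so the root lies in [-0.375, -0.25]

[-0.375, -0.25]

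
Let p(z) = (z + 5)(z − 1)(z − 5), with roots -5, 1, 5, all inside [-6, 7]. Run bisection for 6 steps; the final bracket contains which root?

z = 0.5 gives p = 12.375, positive; keep [-6, 0.5]
z = -2.75 gives p = 65.390625, positive; keep [-6, -2.75]
z = -4.375 gives p = 31.494141, positive; keep [-6, -4.375]
z = -5.1875 gives p = -11.8191, negative; keep [-5.1875, -4.375]
z = -4.78125 gives p = 12.3698, positive; keep [-5.1875, -4.78125]
z = -4.984375 gives p = 0.9336, positive; keep [-5.1875, -4.984375]

-5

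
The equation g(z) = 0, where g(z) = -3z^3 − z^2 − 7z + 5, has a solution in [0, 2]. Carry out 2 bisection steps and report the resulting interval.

[0.5, 1]

z = 1 gives g = -6, negative; keep [0, 1]
z = 0.5 gives g = 0.875, positive; keep [0.5, 1]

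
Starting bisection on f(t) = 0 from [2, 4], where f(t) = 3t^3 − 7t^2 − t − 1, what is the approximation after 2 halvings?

midpoint 3: f = 14 > 0 → [2, 3]
midpoint 2.5: f = -0.375 < 0 → [2.5, 3]

2.5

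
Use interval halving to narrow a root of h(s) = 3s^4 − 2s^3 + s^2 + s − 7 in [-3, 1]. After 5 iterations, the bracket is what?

midpoint -1: h = -2 < 0 → [-3, -1]
midpoint -2: h = 59 > 0 → [-2, -1]
midpoint -1.5: h = 15.6875 > 0 → [-1.5, -1]
midpoint -1.25: h = 4.543 > 0 → [-1.25, -1]
midpoint -1.125: h = 0.7937 > 0 → [-1.125, -1]

[-1.125, -1]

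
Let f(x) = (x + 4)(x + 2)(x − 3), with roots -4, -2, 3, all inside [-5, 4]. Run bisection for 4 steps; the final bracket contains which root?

3

x = -0.5 gives f = -18.375, negative; keep [-0.5, 4]
x = 1.75 gives f = -26.953125, negative; keep [1.75, 4]
x = 2.875 gives f = -4.189453, negative; keep [2.875, 4]
x = 3.4375 gives f = 17.6931, positive; keep [2.875, 3.4375]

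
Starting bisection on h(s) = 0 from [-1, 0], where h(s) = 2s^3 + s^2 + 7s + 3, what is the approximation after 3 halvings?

s = -0.5 gives h = -0.5, negative; keep [-0.5, 0]
s = -0.25 gives h = 1.28125, positive; keep [-0.5, -0.25]
s = -0.375 gives h = 0.410156, positive; keep [-0.5, -0.375]

-0.375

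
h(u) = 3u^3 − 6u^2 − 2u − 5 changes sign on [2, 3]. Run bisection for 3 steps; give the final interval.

[2.5, 2.625]

h(2.5) = -0.625 < 0, so the root lies in [2.5, 3]
h(2.75) = 6.515625 > 0, so the root lies in [2.5, 2.75]
h(2.625) = 2.669922 > 0, so the root lies in [2.5, 2.625]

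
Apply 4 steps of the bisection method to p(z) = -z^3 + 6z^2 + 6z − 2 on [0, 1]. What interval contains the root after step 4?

p(0.5) = 2.375 > 0, so the root lies in [0, 0.5]
p(0.25) = -0.140625 < 0, so the root lies in [0.25, 0.5]
p(0.375) = 1.041016 > 0, so the root lies in [0.25, 0.375]
p(0.3125) = 0.4304 > 0, so the root lies in [0.25, 0.3125]

[0.25, 0.3125]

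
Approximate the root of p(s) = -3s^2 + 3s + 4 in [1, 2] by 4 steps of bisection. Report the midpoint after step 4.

s = 1.5 gives p = 1.75, positive; keep [1.5, 2]
s = 1.75 gives p = 0.0625, positive; keep [1.75, 2]
s = 1.875 gives p = -0.921875, negative; keep [1.75, 1.875]
s = 1.8125 gives p = -0.418, negative; keep [1.75, 1.8125]

1.8125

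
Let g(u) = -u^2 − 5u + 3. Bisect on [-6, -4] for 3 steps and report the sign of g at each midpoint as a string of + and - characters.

u = -5 gives g = 3, positive; keep [-6, -5]
u = -5.5 gives g = 0.25, positive; keep [-6, -5.5]
u = -5.75 gives g = -1.3125, negative; keep [-5.75, -5.5]

++-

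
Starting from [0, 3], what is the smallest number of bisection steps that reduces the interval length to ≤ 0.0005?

13

Width after n steps is 3/2^n. Need 2^n ≥ 3/0.0005 = 6000.
2^12 = 4096 < 6000 ≤ 2^13 = 8192, so n = 13.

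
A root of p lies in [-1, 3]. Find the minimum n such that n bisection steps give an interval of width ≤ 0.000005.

20

Width after n steps is 4/2^n. Need 2^n ≥ 4/0.000005 = 800000.
2^19 = 524288 < 800000 ≤ 2^20 = 1048576, so n = 20.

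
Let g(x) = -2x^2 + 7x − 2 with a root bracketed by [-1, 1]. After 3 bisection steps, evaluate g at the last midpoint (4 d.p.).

-0.3750

m = 0, g(m) = -2 (−); new bracket [0, 1]
m = 0.5, g(m) = 1 (+); new bracket [0, 0.5]
m = 0.25, g(m) = -0.375 (−); new bracket [0.25, 0.5]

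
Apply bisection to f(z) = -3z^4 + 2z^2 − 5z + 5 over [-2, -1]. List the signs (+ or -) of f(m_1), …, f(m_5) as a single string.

+---+

f(-1.5) = 1.8125 > 0, so the root lies in [-2, -1.5]
f(-1.75) = -8.261719 < 0, so the root lies in [-1.75, -1.5]
f(-1.625) = -2.512451 < 0, so the root lies in [-1.625, -1.5]
f(-1.5625) = -0.1861 < 0, so the root lies in [-1.5625, -1.5]
f(-1.53125) = 0.8525 > 0, so the root lies in [-1.5625, -1.53125]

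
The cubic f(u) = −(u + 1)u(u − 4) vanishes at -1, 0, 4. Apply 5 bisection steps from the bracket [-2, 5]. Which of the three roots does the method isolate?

midpoint 1.5: f = 9.375 > 0 → [1.5, 5]
midpoint 3.25: f = 10.359375 > 0 → [3.25, 5]
midpoint 4.125: f = -2.642578 < 0 → [3.25, 4.125]
midpoint 3.6875: f = 5.4016 > 0 → [3.6875, 4.125]
midpoint 3.90625: f = 1.7967 > 0 → [3.90625, 4.125]

4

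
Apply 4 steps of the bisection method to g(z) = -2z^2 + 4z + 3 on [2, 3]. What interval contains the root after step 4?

g(2.5) = 0.5 > 0, so the root lies in [2.5, 3]
g(2.75) = -1.125 < 0, so the root lies in [2.5, 2.75]
g(2.625) = -0.28125 < 0, so the root lies in [2.5, 2.625]
g(2.5625) = 0.1172 > 0, so the root lies in [2.5625, 2.625]

[2.5625, 2.625]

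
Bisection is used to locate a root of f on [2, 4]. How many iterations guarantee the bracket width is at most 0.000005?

Width after n steps is 2/2^n. Need 2^n ≥ 2/0.000005 = 400000.
2^18 = 262144 < 400000 ≤ 2^19 = 524288, so n = 19.

19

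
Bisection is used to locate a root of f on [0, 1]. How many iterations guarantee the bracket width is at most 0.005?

Width after n steps is 1/2^n. Need 2^n ≥ 1/0.005 = 200.
2^7 = 128 < 200 ≤ 2^8 = 256, so n = 8.

8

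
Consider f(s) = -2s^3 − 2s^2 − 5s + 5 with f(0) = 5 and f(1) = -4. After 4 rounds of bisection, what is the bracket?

midpoint 0.5: f = 1.75 > 0 → [0.5, 1]
midpoint 0.75: f = -0.71875 < 0 → [0.5, 0.75]
midpoint 0.625: f = 0.605469 > 0 → [0.625, 0.75]
midpoint 0.6875: f = -0.0327 < 0 → [0.625, 0.6875]

[0.625, 0.6875]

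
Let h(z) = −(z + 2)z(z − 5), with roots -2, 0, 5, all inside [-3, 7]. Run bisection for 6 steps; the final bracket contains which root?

m = 2, h(m) = 24 (+); new bracket [2, 7]
m = 4.5, h(m) = 14.625 (+); new bracket [4.5, 7]
m = 5.75, h(m) = -33.421875 (−); new bracket [4.5, 5.75]
m = 5.125, h(m) = -4.5645 (−); new bracket [4.5, 5.125]
m = 4.8125, h(m) = 6.1472 (+); new bracket [4.8125, 5.125]
m = 4.96875, h(m) = 1.0821 (+); new bracket [4.96875, 5.125]

5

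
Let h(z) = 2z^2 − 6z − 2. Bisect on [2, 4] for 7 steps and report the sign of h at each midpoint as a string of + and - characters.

-+-++--

z = 3 gives h = -2, negative; keep [3, 4]
z = 3.5 gives h = 1.5, positive; keep [3, 3.5]
z = 3.25 gives h = -0.375, negative; keep [3.25, 3.5]
z = 3.375 gives h = 0.5312, positive; keep [3.25, 3.375]
z = 3.3125 gives h = 0.0703, positive; keep [3.25, 3.3125]
z = 3.28125 gives h = -0.1543, negative; keep [3.28125, 3.3125]
z = 3.296875 gives h = -0.0425, negative; keep [3.296875, 3.3125]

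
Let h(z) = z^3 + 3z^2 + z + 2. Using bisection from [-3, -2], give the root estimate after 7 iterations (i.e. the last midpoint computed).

-2.8984375

midpoint -2.5: h = 2.625 > 0 → [-3, -2.5]
midpoint -2.75: h = 1.140625 > 0 → [-3, -2.75]
midpoint -2.875: h = 0.158203 > 0 → [-3, -2.875]
midpoint -2.9375: h = -0.3982 < 0 → [-2.9375, -2.875]
midpoint -2.90625: h = -0.1144 < 0 → [-2.90625, -2.875]
midpoint -2.890625: h = 0.0233 > 0 → [-2.90625, -2.890625]
midpoint -2.8984375: h = -0.0452 < 0 → [-2.8984375, -2.890625]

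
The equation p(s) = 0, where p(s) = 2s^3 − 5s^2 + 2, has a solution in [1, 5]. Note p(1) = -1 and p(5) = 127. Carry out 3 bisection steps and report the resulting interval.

[2, 2.5]

m = 3, p(m) = 11 (+); new bracket [1, 3]
m = 2, p(m) = -2 (−); new bracket [2, 3]
m = 2.5, p(m) = 2 (+); new bracket [2, 2.5]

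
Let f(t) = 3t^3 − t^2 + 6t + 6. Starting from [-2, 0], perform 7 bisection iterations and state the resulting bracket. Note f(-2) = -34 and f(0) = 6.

m = -1, f(m) = -4 (−); new bracket [-1, 0]
m = -0.5, f(m) = 2.375 (+); new bracket [-1, -0.5]
m = -0.75, f(m) = -0.328125 (−); new bracket [-0.75, -0.5]
m = -0.625, f(m) = 1.127 (+); new bracket [-0.75, -0.625]
m = -0.6875, f(m) = 0.4275 (+); new bracket [-0.75, -0.6875]
m = -0.71875, f(m) = 0.057 (+); new bracket [-0.75, -0.71875]
m = -0.734375, f(m) = -0.1337 (−); new bracket [-0.734375, -0.71875]

[-0.734375, -0.71875]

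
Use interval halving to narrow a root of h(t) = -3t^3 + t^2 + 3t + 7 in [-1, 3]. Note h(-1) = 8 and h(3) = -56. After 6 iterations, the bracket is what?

t = 1 gives h = 8, positive; keep [1, 3]
t = 2 gives h = -7, negative; keep [1, 2]
t = 1.5 gives h = 3.625, positive; keep [1.5, 2]
t = 1.75 gives h = -0.7656, negative; keep [1.5, 1.75]
t = 1.625 gives h = 1.6426, positive; keep [1.625, 1.75]
t = 1.6875 gives h = 0.4939, positive; keep [1.6875, 1.75]

[1.6875, 1.75]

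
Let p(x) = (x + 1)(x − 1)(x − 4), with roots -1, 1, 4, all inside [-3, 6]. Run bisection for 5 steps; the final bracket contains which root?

4

x = 1.5 gives p = -3.125, negative; keep [1.5, 6]
x = 3.75 gives p = -3.265625, negative; keep [3.75, 6]
x = 4.875 gives p = 19.919922, positive; keep [3.75, 4.875]
x = 4.3125 gives p = 5.4993, positive; keep [3.75, 4.3125]
x = 4.03125 gives p = 0.4766, positive; keep [3.75, 4.03125]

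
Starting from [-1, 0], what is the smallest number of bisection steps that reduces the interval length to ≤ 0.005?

8

Width after n steps is 1/2^n. Need 2^n ≥ 1/0.005 = 200.
2^7 = 128 < 200 ≤ 2^8 = 256, so n = 8.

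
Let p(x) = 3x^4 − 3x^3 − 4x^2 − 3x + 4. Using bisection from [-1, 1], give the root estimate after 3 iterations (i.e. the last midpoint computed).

x = 0 gives p = 4, positive; keep [0, 1]
x = 0.5 gives p = 1.3125, positive; keep [0.5, 1]
x = 0.75 gives p = -0.816406, negative; keep [0.5, 0.75]

0.75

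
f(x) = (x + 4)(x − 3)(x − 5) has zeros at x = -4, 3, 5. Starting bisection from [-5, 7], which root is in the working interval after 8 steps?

x = 1 gives f = 40, positive; keep [-5, 1]
x = -2 gives f = 70, positive; keep [-5, -2]
x = -3.5 gives f = 27.625, positive; keep [-5, -3.5]
x = -4.25 gives f = -16.7656, negative; keep [-4.25, -3.5]
x = -3.875 gives f = 7.627, positive; keep [-4.25, -3.875]
x = -4.0625 gives f = -4.0002, negative; keep [-4.0625, -3.875]
x = -3.96875 gives f = 1.9532, positive; keep [-4.0625, -3.96875]
x = -4.015625 gives f = -0.9883, negative; keep [-4.015625, -3.96875]

-4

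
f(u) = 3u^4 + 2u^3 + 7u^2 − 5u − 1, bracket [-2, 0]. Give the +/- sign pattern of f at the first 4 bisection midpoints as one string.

midpoint -1: f = 12 > 0 → [-1, 0]
midpoint -0.5: f = 3.1875 > 0 → [-0.5, 0]
midpoint -0.25: f = 0.667969 > 0 → [-0.25, 0]
midpoint -0.125: f = -0.2688 < 0 → [-0.25, -0.125]

+++-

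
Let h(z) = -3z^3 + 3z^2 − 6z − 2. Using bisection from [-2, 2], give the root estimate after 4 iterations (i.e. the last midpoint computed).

m = 0, h(m) = -2 (−); new bracket [-2, 0]
m = -1, h(m) = 10 (+); new bracket [-1, 0]
m = -0.5, h(m) = 2.125 (+); new bracket [-0.5, 0]
m = -0.25, h(m) = -0.2656 (−); new bracket [-0.5, -0.25]

-0.25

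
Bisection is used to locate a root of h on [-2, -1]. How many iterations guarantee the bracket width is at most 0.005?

8

Width after n steps is 1/2^n. Need 2^n ≥ 1/0.005 = 200.
2^7 = 128 < 200 ≤ 2^8 = 256, so n = 8.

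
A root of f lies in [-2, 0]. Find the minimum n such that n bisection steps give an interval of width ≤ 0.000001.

Width after n steps is 2/2^n. Need 2^n ≥ 2/0.000001 = 2000000.
2^20 = 1048576 < 2000000 ≤ 2^21 = 2097152, so n = 21.

21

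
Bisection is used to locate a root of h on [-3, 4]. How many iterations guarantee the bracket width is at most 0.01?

10

Width after n steps is 7/2^n. Need 2^n ≥ 7/0.01 = 700.
2^9 = 512 < 700 ≤ 2^10 = 1024, so n = 10.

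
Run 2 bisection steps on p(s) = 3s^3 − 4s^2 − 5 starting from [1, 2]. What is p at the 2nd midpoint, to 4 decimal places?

m = 1.5, p(m) = -3.875 (−); new bracket [1.5, 2]
m = 1.75, p(m) = -1.171875 (−); new bracket [1.75, 2]

-1.1719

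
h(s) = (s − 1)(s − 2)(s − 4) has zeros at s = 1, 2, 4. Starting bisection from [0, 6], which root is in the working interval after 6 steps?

4

s = 3 gives h = -2, negative; keep [3, 6]
s = 4.5 gives h = 4.375, positive; keep [3, 4.5]
s = 3.75 gives h = -1.203125, negative; keep [3.75, 4.5]
s = 4.125 gives h = 0.8301, positive; keep [3.75, 4.125]
s = 3.9375 gives h = -0.3557, negative; keep [3.9375, 4.125]
s = 4.03125 gives h = 0.1924, positive; keep [3.9375, 4.03125]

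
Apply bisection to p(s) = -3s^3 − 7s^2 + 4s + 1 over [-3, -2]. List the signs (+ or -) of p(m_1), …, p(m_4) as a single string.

p(-2.5) = -5.875 < 0, so the root lies in [-3, -2.5]
p(-2.75) = -0.546875 < 0, so the root lies in [-3, -2.75]
p(-2.875) = 2.931641 > 0, so the root lies in [-2.875, -2.75]
p(-2.8125) = 1.1208 > 0, so the root lies in [-2.8125, -2.75]

--++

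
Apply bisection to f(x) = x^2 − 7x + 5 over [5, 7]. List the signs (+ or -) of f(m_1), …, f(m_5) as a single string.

m = 6, f(m) = -1 (−); new bracket [6, 7]
m = 6.5, f(m) = 1.75 (+); new bracket [6, 6.5]
m = 6.25, f(m) = 0.3125 (+); new bracket [6, 6.25]
m = 6.125, f(m) = -0.3594 (−); new bracket [6.125, 6.25]
m = 6.1875, f(m) = -0.0273 (−); new bracket [6.1875, 6.25]

-++--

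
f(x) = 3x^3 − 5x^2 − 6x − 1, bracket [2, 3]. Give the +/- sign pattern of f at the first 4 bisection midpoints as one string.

-+++

m = 2.5, f(m) = -0.375 (−); new bracket [2.5, 3]
m = 2.75, f(m) = 7.078125 (+); new bracket [2.5, 2.75]
m = 2.625, f(m) = 3.060547 (+); new bracket [2.5, 2.625]
m = 2.5625, f(m) = 1.2722 (+); new bracket [2.5, 2.5625]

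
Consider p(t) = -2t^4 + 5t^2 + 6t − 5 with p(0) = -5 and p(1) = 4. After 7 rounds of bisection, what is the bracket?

m = 0.5, p(m) = -0.875 (−); new bracket [0.5, 1]
m = 0.75, p(m) = 1.679688 (+); new bracket [0.5, 0.75]
m = 0.625, p(m) = 0.397949 (+); new bracket [0.5, 0.625]
m = 0.5625, p(m) = -0.2432 (−); new bracket [0.5625, 0.625]
m = 0.59375, p(m) = 0.0766 (+); new bracket [0.5625, 0.59375]
m = 0.578125, p(m) = -0.0835 (−); new bracket [0.578125, 0.59375]
m = 0.5859375, p(m) = -0.0035 (−); new bracket [0.5859375, 0.59375]

[0.5859375, 0.59375]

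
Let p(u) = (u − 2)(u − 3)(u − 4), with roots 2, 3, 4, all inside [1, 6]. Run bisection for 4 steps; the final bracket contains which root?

4

p(3.5) = -0.375 < 0, so the root lies in [3.5, 6]
p(4.75) = 3.609375 > 0, so the root lies in [3.5, 4.75]
p(4.125) = 0.298828 > 0, so the root lies in [3.5, 4.125]
p(3.8125) = -0.2761 < 0, so the root lies in [3.8125, 4.125]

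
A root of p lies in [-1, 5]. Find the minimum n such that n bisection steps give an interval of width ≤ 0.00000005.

27

Width after n steps is 6/2^n. Need 2^n ≥ 6/0.00000005 = 120000000.
2^26 = 67108864 < 120000000 ≤ 2^27 = 134217728, so n = 27.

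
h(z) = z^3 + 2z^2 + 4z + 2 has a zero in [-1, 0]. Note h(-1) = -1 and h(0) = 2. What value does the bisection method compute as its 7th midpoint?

-0.6328125

m = -0.5, h(m) = 0.375 (+); new bracket [-1, -0.5]
m = -0.75, h(m) = -0.296875 (−); new bracket [-0.75, -0.5]
m = -0.625, h(m) = 0.037109 (+); new bracket [-0.75, -0.625]
m = -0.6875, h(m) = -0.1296 (−); new bracket [-0.6875, -0.625]
m = -0.65625, h(m) = -0.0463 (−); new bracket [-0.65625, -0.625]
m = -0.640625, h(m) = -0.0046 (−); new bracket [-0.640625, -0.625]
m = -0.6328125, h(m) = 0.0162 (+); new bracket [-0.640625, -0.6328125]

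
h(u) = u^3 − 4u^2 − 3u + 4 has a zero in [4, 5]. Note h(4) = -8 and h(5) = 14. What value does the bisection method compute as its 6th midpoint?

midpoint 4.5: h = 0.625 > 0 → [4, 4.5]
midpoint 4.25: h = -4.234375 < 0 → [4.25, 4.5]
midpoint 4.375: h = -1.947266 < 0 → [4.375, 4.5]
midpoint 4.4375: h = -0.6975 < 0 → [4.4375, 4.5]
midpoint 4.46875: h = -0.0454 < 0 → [4.46875, 4.5]
midpoint 4.484375: h = 0.2875 > 0 → [4.46875, 4.484375]

4.484375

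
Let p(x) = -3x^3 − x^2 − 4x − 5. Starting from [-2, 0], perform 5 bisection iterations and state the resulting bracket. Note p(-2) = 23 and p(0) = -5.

[-0.9375, -0.875]

x = -1 gives p = 1, positive; keep [-1, 0]
x = -0.5 gives p = -2.875, negative; keep [-1, -0.5]
x = -0.75 gives p = -1.296875, negative; keep [-1, -0.75]
x = -0.875 gives p = -0.2559, negative; keep [-1, -0.875]
x = -0.9375 gives p = 0.343, positive; keep [-0.9375, -0.875]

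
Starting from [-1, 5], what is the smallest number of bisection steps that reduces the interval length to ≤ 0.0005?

Width after n steps is 6/2^n. Need 2^n ≥ 6/0.0005 = 12000.
2^13 = 8192 < 12000 ≤ 2^14 = 16384, so n = 14.

14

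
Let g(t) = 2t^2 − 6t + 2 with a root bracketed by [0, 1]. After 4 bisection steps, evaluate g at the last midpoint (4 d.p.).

m = 0.5, g(m) = -0.5 (−); new bracket [0, 0.5]
m = 0.25, g(m) = 0.625 (+); new bracket [0.25, 0.5]
m = 0.375, g(m) = 0.03125 (+); new bracket [0.375, 0.5]
m = 0.4375, g(m) = -0.2422 (−); new bracket [0.375, 0.4375]

-0.2422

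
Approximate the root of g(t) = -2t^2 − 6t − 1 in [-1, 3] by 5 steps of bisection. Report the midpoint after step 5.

-0.125

midpoint 1: g = -9 < 0 → [-1, 1]
midpoint 0: g = -1 < 0 → [-1, 0]
midpoint -0.5: g = 1.5 > 0 → [-0.5, 0]
midpoint -0.25: g = 0.375 > 0 → [-0.25, 0]
midpoint -0.125: g = -0.2812 < 0 → [-0.25, -0.125]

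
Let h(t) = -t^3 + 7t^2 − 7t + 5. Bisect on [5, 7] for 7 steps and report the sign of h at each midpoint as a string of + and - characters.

-++++-+

h(6) = -1 < 0, so the root lies in [5, 6]
h(5.5) = 11.875 > 0, so the root lies in [5.5, 6]
h(5.75) = 6.078125 > 0, so the root lies in [5.75, 6]
h(5.875) = 2.7051 > 0, so the root lies in [5.875, 6]
h(5.9375) = 0.8948 > 0, so the root lies in [5.9375, 6]
h(5.96875) = -0.042 < 0, so the root lies in [5.9375, 5.96875]
h(5.953125) = 0.4291 > 0, so the root lies in [5.953125, 5.96875]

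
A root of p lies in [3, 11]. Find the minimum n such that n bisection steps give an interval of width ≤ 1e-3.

13

Width after n steps is 8/2^n. Need 2^n ≥ 8/1e-3 = 8000.
2^12 = 4096 < 8000 ≤ 2^13 = 8192, so n = 13.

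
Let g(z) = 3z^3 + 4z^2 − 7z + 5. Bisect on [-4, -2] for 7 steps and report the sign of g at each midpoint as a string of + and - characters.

-+----+

g(-3) = -19 < 0, so the root lies in [-3, -2]
g(-2.5) = 0.625 > 0, so the root lies in [-3, -2.5]
g(-2.75) = -7.890625 < 0, so the root lies in [-2.75, -2.5]
g(-2.625) = -3.3262 < 0, so the root lies in [-2.625, -2.5]
g(-2.5625) = -1.2761 < 0, so the root lies in [-2.5625, -2.5]
g(-2.53125) = -0.3072 < 0, so the root lies in [-2.53125, -2.5]
g(-2.515625) = 0.1634 > 0, so the root lies in [-2.53125, -2.515625]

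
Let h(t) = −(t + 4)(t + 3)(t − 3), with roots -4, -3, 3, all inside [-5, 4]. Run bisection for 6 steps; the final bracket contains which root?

m = -0.5, h(m) = 30.625 (+); new bracket [-0.5, 4]
m = 1.75, h(m) = 34.140625 (+); new bracket [1.75, 4]
m = 2.875, h(m) = 5.048828 (+); new bracket [2.875, 4]
m = 3.4375, h(m) = -20.947 (−); new bracket [2.875, 3.4375]
m = 3.15625, h(m) = -6.8837 (−); new bracket [2.875, 3.15625]
m = 3.015625, h(m) = -0.6594 (−); new bracket [2.875, 3.015625]

3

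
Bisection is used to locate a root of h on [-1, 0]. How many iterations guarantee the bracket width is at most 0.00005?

Width after n steps is 1/2^n. Need 2^n ≥ 1/0.00005 = 20000.
2^14 = 16384 < 20000 ≤ 2^15 = 32768, so n = 15.

15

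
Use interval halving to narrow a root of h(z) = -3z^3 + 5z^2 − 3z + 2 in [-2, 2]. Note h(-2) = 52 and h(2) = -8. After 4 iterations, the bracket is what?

[1.25, 1.5]

midpoint 0: h = 2 > 0 → [0, 2]
midpoint 1: h = 1 > 0 → [1, 2]
midpoint 1.5: h = -1.375 < 0 → [1, 1.5]
midpoint 1.25: h = 0.2031 > 0 → [1.25, 1.5]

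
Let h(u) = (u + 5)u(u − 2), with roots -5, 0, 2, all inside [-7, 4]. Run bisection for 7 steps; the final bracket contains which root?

u = -1.5 gives h = 18.375, positive; keep [-7, -1.5]
u = -4.25 gives h = 19.921875, positive; keep [-7, -4.25]
u = -5.625 gives h = -26.806641, negative; keep [-5.625, -4.25]
u = -4.9375 gives h = 2.1409, positive; keep [-5.625, -4.9375]
u = -5.28125 gives h = -10.8152, negative; keep [-5.28125, -4.9375]
u = -5.109375 gives h = -3.973, negative; keep [-5.109375, -4.9375]
u = -5.0234375 gives h = -0.8269, negative; keep [-5.0234375, -4.9375]

-5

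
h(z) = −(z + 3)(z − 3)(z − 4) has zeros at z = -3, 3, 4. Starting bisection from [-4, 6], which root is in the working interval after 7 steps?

midpoint 1: h = -24 < 0 → [-4, 1]
midpoint -1.5: h = -37.125 < 0 → [-4, -1.5]
midpoint -2.75: h = -9.703125 < 0 → [-4, -2.75]
midpoint -3.375: h = 17.6309 > 0 → [-3.375, -2.75]
midpoint -3.0625: h = 2.676 > 0 → [-3.0625, -2.75]
midpoint -2.90625: h = -3.8241 < 0 → [-3.0625, -2.90625]
midpoint -2.984375: h = -0.6531 < 0 → [-3.0625, -2.984375]

-3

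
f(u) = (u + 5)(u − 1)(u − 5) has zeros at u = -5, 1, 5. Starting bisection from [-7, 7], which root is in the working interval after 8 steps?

m = 0, f(m) = 25 (+); new bracket [-7, 0]
m = -3.5, f(m) = 57.375 (+); new bracket [-7, -3.5]
m = -5.25, f(m) = -16.015625 (−); new bracket [-5.25, -3.5]
m = -4.375, f(m) = 31.4941 (+); new bracket [-5.25, -4.375]
m = -4.8125, f(m) = 10.6941 (+); new bracket [-5.25, -4.8125]
m = -5.03125, f(m) = -1.8907 (−); new bracket [-5.03125, -4.8125]
m = -4.921875, f(m) = 4.5903 (+); new bracket [-5.03125, -4.921875]
m = -4.9765625, f(m) = 1.3975 (+); new bracket [-5.03125, -4.9765625]

-5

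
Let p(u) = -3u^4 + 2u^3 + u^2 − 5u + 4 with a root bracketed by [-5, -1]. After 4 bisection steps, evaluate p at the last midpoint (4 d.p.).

0.5820

midpoint -3: p = -269 < 0 → [-3, -1]
midpoint -2: p = -46 < 0 → [-2, -1]
midpoint -1.5: p = -8.1875 < 0 → [-1.5, -1]
midpoint -1.25: p = 0.582 > 0 → [-1.5, -1.25]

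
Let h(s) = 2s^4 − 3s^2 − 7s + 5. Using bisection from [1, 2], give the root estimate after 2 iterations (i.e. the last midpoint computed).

1.75

h(1.5) = -2.125 < 0, so the root lies in [1.5, 2]
h(1.75) = 2.320312 > 0, so the root lies in [1.5, 1.75]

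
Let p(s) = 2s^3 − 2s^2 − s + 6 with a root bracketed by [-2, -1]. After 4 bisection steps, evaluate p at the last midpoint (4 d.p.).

midpoint -1.5: p = -3.75 < 0 → [-1.5, -1]
midpoint -1.25: p = 0.21875 > 0 → [-1.5, -1.25]
midpoint -1.375: p = -1.605469 < 0 → [-1.375, -1.25]
midpoint -1.3125: p = -0.6548 < 0 → [-1.3125, -1.25]

-0.6548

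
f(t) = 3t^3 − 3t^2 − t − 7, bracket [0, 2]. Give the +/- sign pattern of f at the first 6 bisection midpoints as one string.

---+--

t = 1 gives f = -8, negative; keep [1, 2]
t = 1.5 gives f = -5.125, negative; keep [1.5, 2]
t = 1.75 gives f = -1.859375, negative; keep [1.75, 2]
t = 1.875 gives f = 0.3535, positive; keep [1.75, 1.875]
t = 1.8125 gives f = -0.8049, negative; keep [1.8125, 1.875]
t = 1.84375 gives f = -0.239, negative; keep [1.84375, 1.875]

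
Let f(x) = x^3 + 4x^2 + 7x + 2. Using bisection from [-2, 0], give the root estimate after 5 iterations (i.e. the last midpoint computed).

-0.3125

midpoint -1: f = -2 < 0 → [-1, 0]
midpoint -0.5: f = -0.625 < 0 → [-0.5, 0]
midpoint -0.25: f = 0.484375 > 0 → [-0.5, -0.25]
midpoint -0.375: f = -0.1152 < 0 → [-0.375, -0.25]
midpoint -0.3125: f = 0.1726 > 0 → [-0.375, -0.3125]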